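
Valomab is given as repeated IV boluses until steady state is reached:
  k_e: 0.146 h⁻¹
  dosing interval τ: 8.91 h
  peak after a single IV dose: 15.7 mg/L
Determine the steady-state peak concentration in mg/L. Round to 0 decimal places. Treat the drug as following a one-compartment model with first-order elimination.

22 mg/L

e^(−kτ) = e^(−0.1460 × 8.91) = 0.2723
Accumulation ratio R = 1 / (1 − e^(−kτ)) = 1 / (1 − 0.2723) = 1.374
Steady-state peak = C₀ × R = 15.7 × 1.374 = 21.57 mg/L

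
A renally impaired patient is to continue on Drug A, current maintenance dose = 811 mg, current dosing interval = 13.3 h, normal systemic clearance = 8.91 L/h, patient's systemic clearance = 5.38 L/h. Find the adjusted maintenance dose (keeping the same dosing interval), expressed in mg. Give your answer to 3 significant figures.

490 mg

To keep the same average steady-state level, dosing rate must scale with clearance.
CL ratio = 5.38 / 8.91 = 0.6038
New dose (same interval) = 811 × 0.6038 = 489.7 mg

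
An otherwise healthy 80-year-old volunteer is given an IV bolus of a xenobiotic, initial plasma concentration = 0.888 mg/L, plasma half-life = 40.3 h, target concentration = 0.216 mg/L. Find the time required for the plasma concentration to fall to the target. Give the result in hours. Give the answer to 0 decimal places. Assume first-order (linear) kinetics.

82 h

k = ln2 / t½ = 0.693147 / 40.3 = 0.01720 h⁻¹
t = ln(C₀ / C) / k = ln(0.8880 / 0.216) / 0.01720
  = ln(4.111) / 0.01720 = 1.414 / 0.01720 = 82.21 h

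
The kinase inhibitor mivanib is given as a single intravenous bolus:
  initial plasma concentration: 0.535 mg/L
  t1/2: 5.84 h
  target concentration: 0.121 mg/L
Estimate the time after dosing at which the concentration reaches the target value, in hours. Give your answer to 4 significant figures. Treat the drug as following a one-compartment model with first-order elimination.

k = ln2 / t½ = 0.693147 / 5.84 = 0.1187 h⁻¹
t = ln(C₀ / C) / k = ln(0.5350 / 0.121) / 0.1187
  = ln(4.421) / 0.1187 = 1.486 / 0.1187 = 12.52 h

12.52 h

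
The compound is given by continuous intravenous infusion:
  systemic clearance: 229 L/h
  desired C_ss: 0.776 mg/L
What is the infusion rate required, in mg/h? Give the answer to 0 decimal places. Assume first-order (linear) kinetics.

At steady state, infusion rate R₀ = Css × CL = 0.776 × 229.0 = 177.7 mg/h

178 mg/h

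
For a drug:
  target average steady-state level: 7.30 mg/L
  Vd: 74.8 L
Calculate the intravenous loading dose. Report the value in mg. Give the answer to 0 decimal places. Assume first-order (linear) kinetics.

LD = Css × Vd = 7.30 × 74.8 = 546.0 mg

546 mg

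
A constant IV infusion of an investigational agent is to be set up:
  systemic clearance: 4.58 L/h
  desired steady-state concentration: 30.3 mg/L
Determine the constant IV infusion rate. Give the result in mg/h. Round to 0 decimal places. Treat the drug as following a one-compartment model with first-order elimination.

At steady state, infusion rate R₀ = Css × CL = 30.3 × 4.580 = 138.8 mg/h

139 mg/h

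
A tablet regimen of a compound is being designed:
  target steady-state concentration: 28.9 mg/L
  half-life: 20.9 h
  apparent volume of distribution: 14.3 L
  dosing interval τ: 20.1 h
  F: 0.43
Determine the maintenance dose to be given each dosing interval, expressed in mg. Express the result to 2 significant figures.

k = ln2 / t½ = 0.693147 / 20.9 = 0.03316 h⁻¹
CL = k × Vd = 0.03316 × 14.3 = 0.4742 L/h
At steady state, F × (Dose/τ) = Css × CL.
Dose = Css × CL × τ / F = 28.9 × 0.4742 × 20.1 / 0.43 = 640.6 mg

640 mg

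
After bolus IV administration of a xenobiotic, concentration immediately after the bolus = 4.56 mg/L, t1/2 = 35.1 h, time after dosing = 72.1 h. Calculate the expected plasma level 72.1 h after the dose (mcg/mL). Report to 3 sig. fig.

k = ln2 / t½ = 0.693147 / 35.1 = 0.01975 h⁻¹
C = C₀ · e^(−k·t) = 4.560 × e^(−0.01975 × 72.1)
  = 4.560 × 0.2408 = 1.098 mg/L
(1.098 mg/L = 1.098 mcg/mL)

1.10 mcg/mL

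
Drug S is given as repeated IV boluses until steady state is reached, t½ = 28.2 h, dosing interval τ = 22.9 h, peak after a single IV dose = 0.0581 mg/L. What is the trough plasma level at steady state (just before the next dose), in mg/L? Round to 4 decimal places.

k = ln2 / t½ = 0.693147 / 28.2 = 0.02458 h⁻¹
e^(−kτ) = e^(−0.02458 × 22.9) = 0.5696
Accumulation ratio R = 1 / (1 − e^(−kτ)) = 1 / (1 − 0.5696) = 2.323
Steady-state trough = C₀ × R × e^(−kτ) = 0.0581 × 2.323 × 0.5696 = 0.07688 mg/L

0.0769 mg/L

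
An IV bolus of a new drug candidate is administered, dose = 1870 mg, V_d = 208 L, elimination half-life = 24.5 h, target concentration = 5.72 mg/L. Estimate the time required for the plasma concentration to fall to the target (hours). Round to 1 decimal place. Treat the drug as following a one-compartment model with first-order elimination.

C₀ = Dose / Vd = 1870 / 208 = 8.990 mg/L
k = ln2 / t½ = 0.693147 / 24.5 = 0.02829 h⁻¹
t = ln(C₀ / C) / k = ln(8.990 / 5.72) / 0.02829
  = ln(1.572) / 0.02829 = 0.4523 / 0.02829 = 15.99 h

16.0 h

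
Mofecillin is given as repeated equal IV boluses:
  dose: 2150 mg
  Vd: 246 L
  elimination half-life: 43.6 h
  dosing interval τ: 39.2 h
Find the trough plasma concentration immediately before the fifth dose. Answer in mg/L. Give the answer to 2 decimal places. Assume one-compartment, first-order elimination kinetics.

C₀ per dose = Dose / Vd = 2150 / 246 = 8.740 mg/L
k = ln2 / t½ = 0.693147 / 43.6 = 0.01590 h⁻¹
Fraction remaining after one interval: r = e^(−kτ) = e^(−0.01590 × 39.2) = 0.5362
Before dose 5, 4 doses have been given (aged 1τ, 2τ, 3τ, 4τ).
C_trough = C₀ × (r + r² + … + r^4) = C₀ × r(1−r^4)/(1−r)
        = 8.740 × 0.5362 × (1 − 0.08266) / (1 − 0.5362) = 9.269 mg/L

9.27 mg/L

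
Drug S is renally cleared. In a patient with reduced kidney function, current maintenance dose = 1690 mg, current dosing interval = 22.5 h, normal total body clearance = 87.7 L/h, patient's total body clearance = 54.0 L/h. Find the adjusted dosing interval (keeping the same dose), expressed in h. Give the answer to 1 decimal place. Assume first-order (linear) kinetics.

To keep the same average steady-state level, dosing rate must scale with clearance.
CL ratio = 54.0 / 87.7 = 0.6157
New interval (same dose) = 22.5 / 0.6157 = 36.54 h

36.5 h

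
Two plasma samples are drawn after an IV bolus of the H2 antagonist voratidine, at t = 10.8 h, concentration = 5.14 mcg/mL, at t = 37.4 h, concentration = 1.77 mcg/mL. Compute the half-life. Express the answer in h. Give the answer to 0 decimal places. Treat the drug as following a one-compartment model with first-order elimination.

k = ln(C₁/C₂) / (t₂ − t₁) = ln(5.14/1.77) / (37.4 − 10.8)
  = 1.066 / 26.60 = 0.04008 h⁻¹
t½ = ln2 / k = 0.693147 / 0.04008 = 17.29 h

17 h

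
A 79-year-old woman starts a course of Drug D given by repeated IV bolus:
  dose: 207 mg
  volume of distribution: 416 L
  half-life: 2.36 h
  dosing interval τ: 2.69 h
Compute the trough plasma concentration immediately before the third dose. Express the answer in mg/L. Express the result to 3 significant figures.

0.328 mg/L

C₀ per dose = Dose / Vd = 207 / 416 = 0.4976 mg/L
k = ln2 / t½ = 0.693147 / 2.36 = 0.2937 h⁻¹
Fraction remaining after one interval: r = e^(−kτ) = e^(−0.2937 × 2.69) = 0.4538
Before dose 3, 2 doses have been given (aged 1τ, 2τ).
C_trough = C₀ × (r + r²) = 0.4976 × (0.4538 + 0.2059) = 0.3283 mg/L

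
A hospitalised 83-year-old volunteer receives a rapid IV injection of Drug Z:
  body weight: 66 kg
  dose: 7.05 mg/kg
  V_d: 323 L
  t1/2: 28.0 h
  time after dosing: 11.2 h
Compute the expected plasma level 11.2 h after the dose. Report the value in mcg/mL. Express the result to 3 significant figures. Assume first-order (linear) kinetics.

1.09 mcg/mL

Total dose = 7.05 × 66 = 465.3 mg
C₀ = Dose / Vd = 465.3 / 323 = 1.441 mg/L
k = ln2 / t½ = 0.693147 / 28.0 = 0.02476 h⁻¹
C = C₀ · e^(−k·t) = 1.441 × e^(−0.02476 × 11.2)
  = 1.441 × 0.7578 = 1.092 mg/L
(1.092 mg/L = 1.092 mcg/mL)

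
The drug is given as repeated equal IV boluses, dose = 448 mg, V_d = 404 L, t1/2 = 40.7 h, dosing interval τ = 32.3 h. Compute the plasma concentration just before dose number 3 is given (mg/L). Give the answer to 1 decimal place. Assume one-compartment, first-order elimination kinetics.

C₀ per dose = Dose / Vd = 448 / 404 = 1.109 mg/L
k = ln2 / t½ = 0.693147 / 40.7 = 0.01703 h⁻¹
Fraction remaining after one interval: r = e^(−kτ) = e^(−0.01703 × 32.3) = 0.5769
Before dose 3, 2 doses have been given (aged 1τ, 2τ).
C_trough = C₀ × (r + r²) = 1.109 × (0.5769 + 0.3328) = 1.009 mg/L

1.0 mg/L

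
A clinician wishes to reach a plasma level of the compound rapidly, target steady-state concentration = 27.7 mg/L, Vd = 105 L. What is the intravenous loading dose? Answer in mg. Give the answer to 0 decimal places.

LD = Css × Vd = 27.7 × 105 = 2909 mg

2909 mg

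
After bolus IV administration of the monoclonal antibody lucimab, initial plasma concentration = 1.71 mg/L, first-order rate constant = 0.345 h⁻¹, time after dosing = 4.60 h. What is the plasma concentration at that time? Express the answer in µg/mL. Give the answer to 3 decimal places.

0.350 µg/mL

C = C₀ · e^(−k·t) = 1.710 × e^(−0.3450 × 4.60)
  = 1.710 × 0.2045 = 0.3497 mg/L
(0.3497 mg/L = 0.3497 µg/mL)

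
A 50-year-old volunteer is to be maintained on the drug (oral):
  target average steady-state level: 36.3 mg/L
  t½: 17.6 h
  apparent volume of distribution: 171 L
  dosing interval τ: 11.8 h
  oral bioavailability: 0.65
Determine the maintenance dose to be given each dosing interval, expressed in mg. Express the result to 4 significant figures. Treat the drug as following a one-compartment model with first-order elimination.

4438 mg

k = ln2 / t½ = 0.693147 / 17.6 = 0.03938 h⁻¹
CL = k × Vd = 0.03938 × 171 = 6.734 L/h
At steady state, F × (Dose/τ) = Css × CL.
Dose = Css × CL × τ / F = 36.3 × 6.734 × 11.8 / 0.65 = 4438 mg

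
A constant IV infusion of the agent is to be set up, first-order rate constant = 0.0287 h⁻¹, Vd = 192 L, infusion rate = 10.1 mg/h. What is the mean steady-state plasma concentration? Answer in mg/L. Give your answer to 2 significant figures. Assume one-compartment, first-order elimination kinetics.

CL = k × Vd = 0.02870 × 192 = 5.510 L/h
At steady state Css = R₀ / CL = 10.1 / 5.510 = 1.833 mg/L

1.8 mg/L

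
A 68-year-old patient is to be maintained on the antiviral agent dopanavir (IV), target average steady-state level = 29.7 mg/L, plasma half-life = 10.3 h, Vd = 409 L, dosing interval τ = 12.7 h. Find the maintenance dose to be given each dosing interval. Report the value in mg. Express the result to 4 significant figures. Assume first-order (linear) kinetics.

k = ln2 / t½ = 0.693147 / 10.3 = 0.06730 h⁻¹
CL = k × Vd = 0.06730 × 409 = 27.53 L/h
At steady state, Dose/τ = Css × CL.
Dose = Css × CL × τ = 29.7 × 27.53 × 12.7 = 10380 mg

10380 mg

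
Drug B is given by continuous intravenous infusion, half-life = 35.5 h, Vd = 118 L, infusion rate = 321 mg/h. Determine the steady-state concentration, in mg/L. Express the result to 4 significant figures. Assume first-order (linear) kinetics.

k = ln2 / t½ = 0.693147 / 35.5 = 0.01953 h⁻¹
CL = k × Vd = 0.01953 × 118 = 2.305 L/h
At steady state Css = R₀ / CL = 321 / 2.305 = 139.3 mg/L

139.3 mg/L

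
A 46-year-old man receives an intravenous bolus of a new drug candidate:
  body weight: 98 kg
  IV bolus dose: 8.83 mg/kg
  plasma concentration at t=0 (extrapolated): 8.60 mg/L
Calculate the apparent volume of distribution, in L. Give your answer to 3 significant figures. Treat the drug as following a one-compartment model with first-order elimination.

101 L

Dose = 8.83 × 98 = 865.3 mg
Vd = Dose / C₀ = 865.3 / 8.60 = 100.6 L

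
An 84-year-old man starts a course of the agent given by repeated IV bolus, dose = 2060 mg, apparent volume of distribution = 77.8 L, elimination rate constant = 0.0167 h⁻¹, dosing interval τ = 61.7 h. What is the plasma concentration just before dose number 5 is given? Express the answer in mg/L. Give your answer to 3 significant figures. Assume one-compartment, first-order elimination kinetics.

14.5 mg/L

C₀ per dose = Dose / Vd = 2060 / 77.8 = 26.48 mg/L
Fraction remaining after one interval: r = e^(−kτ) = e^(−0.01670 × 61.7) = 0.3569
Before dose 5, 4 doses have been given (aged 1τ, 2τ, 3τ, 4τ).
C_trough = C₀ × (r + r² + … + r^4) = C₀ × r(1−r^4)/(1−r)
        = 26.48 × 0.3569 × (1 − 0.01623) / (1 − 0.3569) = 14.46 mg/L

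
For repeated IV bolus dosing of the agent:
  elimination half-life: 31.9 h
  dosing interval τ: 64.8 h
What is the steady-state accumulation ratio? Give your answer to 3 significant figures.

k = ln2 / t½ = 0.693147 / 31.9 = 0.02173 h⁻¹
e^(−kτ) = e^(−0.02173 × 64.8) = 0.2446
Accumulation ratio R = 1 / (1 − e^(−kτ)) = 1 / (1 − 0.2446) = 1.324

1.32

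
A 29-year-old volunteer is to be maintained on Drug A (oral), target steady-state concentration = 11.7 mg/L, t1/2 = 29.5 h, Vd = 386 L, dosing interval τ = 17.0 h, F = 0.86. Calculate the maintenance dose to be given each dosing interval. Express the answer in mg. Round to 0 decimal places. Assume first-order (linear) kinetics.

2098 mg

k = ln2 / t½ = 0.693147 / 29.5 = 0.02350 h⁻¹
CL = k × Vd = 0.02350 × 386 = 9.071 L/h
At steady state, F × (Dose/τ) = Css × CL.
Dose = Css × CL × τ / F = 11.7 × 9.071 × 17.0 / 0.86 = 2098 mg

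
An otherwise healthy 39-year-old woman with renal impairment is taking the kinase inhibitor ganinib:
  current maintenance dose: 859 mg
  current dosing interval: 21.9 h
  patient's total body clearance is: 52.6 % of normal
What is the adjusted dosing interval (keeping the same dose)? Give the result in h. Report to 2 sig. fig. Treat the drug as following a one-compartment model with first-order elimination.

42 h

To keep the same average steady-state level, dosing rate must scale with clearance.
CL ratio = 52.6 / 100 = 0.5260
New interval (same dose) = 21.9 / 0.5260 = 41.63 h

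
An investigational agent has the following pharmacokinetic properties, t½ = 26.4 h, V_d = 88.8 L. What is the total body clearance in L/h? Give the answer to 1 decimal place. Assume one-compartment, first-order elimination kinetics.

2.3 L/h

k = ln2 / t½ = 0.693147 / 26.4 = 0.02626 h⁻¹
CL = k × Vd = 0.02626 × 88.8 = 2.332 L/h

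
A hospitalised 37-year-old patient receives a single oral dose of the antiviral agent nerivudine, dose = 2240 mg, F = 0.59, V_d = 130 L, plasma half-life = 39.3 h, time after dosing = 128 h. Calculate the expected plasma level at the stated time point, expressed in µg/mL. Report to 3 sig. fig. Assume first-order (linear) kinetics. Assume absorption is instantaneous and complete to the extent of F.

1.06 µg/mL

Amount reaching circulation = F × Dose = 0.59 × 2240 = 1322 mg
C₀ = F·Dose / Vd = 1322 / 130 = 10.17 mg/L
k = ln2 / t½ = 0.693147 / 39.3 = 0.01764 h⁻¹
C = C₀ · e^(−k·t) = 10.17 × e^(−0.01764 × 128)
  = 10.17 × 0.1046 = 1.064 mg/L
(1.064 mg/L = 1.064 µg/mL)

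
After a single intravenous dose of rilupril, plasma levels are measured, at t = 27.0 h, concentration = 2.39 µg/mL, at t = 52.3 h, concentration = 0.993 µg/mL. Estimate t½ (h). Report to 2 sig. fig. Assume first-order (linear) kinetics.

k = ln(C₁/C₂) / (t₂ − t₁) = ln(2.39/0.993) / (52.3 − 27.0)
  = 0.8783 / 25.30 = 0.03472 h⁻¹
t½ = ln2 / k = 0.693147 / 0.03472 = 19.96 h

20 h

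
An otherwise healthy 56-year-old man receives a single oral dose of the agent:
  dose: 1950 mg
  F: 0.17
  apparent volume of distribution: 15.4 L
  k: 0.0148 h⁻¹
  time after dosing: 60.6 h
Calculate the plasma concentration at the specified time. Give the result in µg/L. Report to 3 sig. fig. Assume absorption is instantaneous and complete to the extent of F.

Amount reaching circulation = F × Dose = 0.17 × 1950 = 331.5 mg
C₀ = F·Dose / Vd = 331.5 / 15.4 = 21.53 mg/L
C = C₀ · e^(−k·t) = 21.53 × e^(−0.01480 × 60.6)
  = 21.53 × 0.4078 = 8.780 mg/L
Convert: 8.780 mg/L × 1000 = 8780 µg/L

8780 µg/L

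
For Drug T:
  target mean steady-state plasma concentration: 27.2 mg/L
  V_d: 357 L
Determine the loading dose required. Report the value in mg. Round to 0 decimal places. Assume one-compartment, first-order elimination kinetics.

LD = Css × Vd = 27.2 × 357 = 9710 mg

9710 mg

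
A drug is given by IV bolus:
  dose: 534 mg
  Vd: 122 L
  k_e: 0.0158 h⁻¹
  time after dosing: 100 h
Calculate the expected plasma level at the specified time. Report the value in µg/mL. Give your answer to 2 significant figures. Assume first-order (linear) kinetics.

C₀ = Dose / Vd = 534.0 / 122 = 4.377 mg/L
C = C₀ · e^(−k·t) = 4.377 × e^(−0.01580 × 100)
  = 4.377 × 0.2060 = 0.9017 mg/L
(0.9017 mg/L = 0.9017 µg/mL)

0.90 µg/mL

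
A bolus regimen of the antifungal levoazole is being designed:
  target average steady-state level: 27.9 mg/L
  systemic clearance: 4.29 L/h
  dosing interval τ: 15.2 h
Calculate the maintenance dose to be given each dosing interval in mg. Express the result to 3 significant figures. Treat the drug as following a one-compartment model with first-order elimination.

1820 mg

At steady state, Dose/τ = Css × CL.
Dose = Css × CL × τ = 27.9 × 4.290 × 15.2 = 1819 mg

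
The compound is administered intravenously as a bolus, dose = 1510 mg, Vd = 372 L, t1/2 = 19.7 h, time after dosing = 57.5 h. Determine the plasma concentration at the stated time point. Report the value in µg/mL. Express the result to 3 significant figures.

C₀ = Dose / Vd = 1510 / 372 = 4.059 mg/L
k = ln2 / t½ = 0.693147 / 19.7 = 0.03519 h⁻¹
C = C₀ · e^(−k·t) = 4.059 × e^(−0.03519 × 57.5)
  = 4.059 × 0.1322 = 0.5366 mg/L
(0.5366 mg/L = 0.5366 µg/mL)

0.537 µg/mL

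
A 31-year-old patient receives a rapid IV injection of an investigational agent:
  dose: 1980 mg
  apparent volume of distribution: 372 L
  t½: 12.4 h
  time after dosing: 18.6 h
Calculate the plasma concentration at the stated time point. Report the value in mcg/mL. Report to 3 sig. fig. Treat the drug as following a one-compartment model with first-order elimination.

1.88 mcg/mL

C₀ = Dose / Vd = 1980 / 372 = 5.323 mg/L
k = ln2 / t½ = 0.693147 / 12.4 = 0.05590 h⁻¹
C = C₀ · e^(−k·t) = 5.323 × e^(−0.05590 × 18.6)
  = 5.323 × 0.3535 = 1.882 mg/L
(1.882 mg/L = 1.882 mcg/mL)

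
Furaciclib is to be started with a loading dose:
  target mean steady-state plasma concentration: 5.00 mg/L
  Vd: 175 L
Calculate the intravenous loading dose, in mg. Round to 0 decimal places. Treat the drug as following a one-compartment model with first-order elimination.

LD = Css × Vd = 5.00 × 175 = 875.0 mg

875 mg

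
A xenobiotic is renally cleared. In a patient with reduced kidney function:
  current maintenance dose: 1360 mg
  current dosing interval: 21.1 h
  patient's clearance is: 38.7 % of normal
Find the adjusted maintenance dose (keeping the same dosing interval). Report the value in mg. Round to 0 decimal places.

To keep the same average steady-state level, dosing rate must scale with clearance.
CL ratio = 38.7 / 100 = 0.3870
New dose (same interval) = 1360 × 0.3870 = 526.3 mg

526 mg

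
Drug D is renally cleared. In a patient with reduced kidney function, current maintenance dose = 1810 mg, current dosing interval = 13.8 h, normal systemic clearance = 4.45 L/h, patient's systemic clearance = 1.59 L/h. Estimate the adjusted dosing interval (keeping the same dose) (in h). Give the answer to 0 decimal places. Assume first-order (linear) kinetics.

39 h

To keep the same average steady-state level, dosing rate must scale with clearance.
CL ratio = 1.59 / 4.45 = 0.3573
New interval (same dose) = 13.8 / 0.3573 = 38.62 h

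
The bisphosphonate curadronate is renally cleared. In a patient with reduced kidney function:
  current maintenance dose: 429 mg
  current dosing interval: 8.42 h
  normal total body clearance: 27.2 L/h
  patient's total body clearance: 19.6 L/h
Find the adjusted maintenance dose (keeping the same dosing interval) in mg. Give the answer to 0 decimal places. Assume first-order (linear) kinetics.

To keep the same average steady-state level, dosing rate must scale with clearance.
CL ratio = 19.6 / 27.2 = 0.7206
New dose (same interval) = 429 × 0.7206 = 309.1 mg

309 mg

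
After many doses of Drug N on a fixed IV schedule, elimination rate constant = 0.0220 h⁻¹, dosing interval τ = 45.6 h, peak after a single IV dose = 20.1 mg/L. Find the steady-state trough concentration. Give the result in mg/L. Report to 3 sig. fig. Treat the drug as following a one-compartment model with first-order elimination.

e^(−kτ) = e^(−0.02200 × 45.6) = 0.3667
Accumulation ratio R = 1 / (1 − e^(−kτ)) = 1 / (1 − 0.3667) = 1.579
Steady-state trough = C₀ × R × e^(−kτ) = 20.1 × 1.579 × 0.3667 = 11.64 mg/L

11.6 mg/L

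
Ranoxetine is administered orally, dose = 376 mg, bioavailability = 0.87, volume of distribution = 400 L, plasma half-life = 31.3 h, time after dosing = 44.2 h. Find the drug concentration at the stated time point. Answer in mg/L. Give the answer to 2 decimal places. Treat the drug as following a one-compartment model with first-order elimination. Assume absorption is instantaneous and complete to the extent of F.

Amount reaching circulation = F × Dose = 0.87 × 376.0 = 327.1 mg
C₀ = F·Dose / Vd = 327.1 / 400 = 0.8178 mg/L
k = ln2 / t½ = 0.693147 / 31.3 = 0.02215 h⁻¹
C = C₀ · e^(−k·t) = 0.8178 × e^(−0.02215 × 44.2)
  = 0.8178 × 0.3757 = 0.3072 mg/L

0.31 mg/L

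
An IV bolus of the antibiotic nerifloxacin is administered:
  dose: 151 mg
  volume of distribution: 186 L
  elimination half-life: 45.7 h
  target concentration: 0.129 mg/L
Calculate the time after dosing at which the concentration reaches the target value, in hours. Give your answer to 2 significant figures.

120 h

C₀ = Dose / Vd = 151.0 / 186 = 0.8118 mg/L
k = ln2 / t½ = 0.693147 / 45.7 = 0.01517 h⁻¹
t = ln(C₀ / C) / k = ln(0.8118 / 0.129) / 0.01517
  = ln(6.293) / 0.01517 = 1.839 / 0.01517 = 121.2 h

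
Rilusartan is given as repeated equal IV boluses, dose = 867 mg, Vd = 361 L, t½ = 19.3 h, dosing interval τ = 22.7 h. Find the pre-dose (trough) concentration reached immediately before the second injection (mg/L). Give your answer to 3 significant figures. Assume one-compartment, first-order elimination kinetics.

1.06 mg/L

C₀ per dose = Dose / Vd = 867 / 361 = 2.402 mg/L
k = ln2 / t½ = 0.693147 / 19.3 = 0.03591 h⁻¹
Fraction remaining after one interval: r = e^(−kτ) = e^(−0.03591 × 22.7) = 0.4426
Before dose 2, 1 dose has been given (aged 1τ).
C_trough = C₀ × r = 2.402 × 0.4426 = 1.063 mg/L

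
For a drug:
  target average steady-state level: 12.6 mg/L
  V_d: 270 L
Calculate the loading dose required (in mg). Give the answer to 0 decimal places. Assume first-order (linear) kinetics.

LD = Css × Vd = 12.6 × 270 = 3402 mg

3402 mg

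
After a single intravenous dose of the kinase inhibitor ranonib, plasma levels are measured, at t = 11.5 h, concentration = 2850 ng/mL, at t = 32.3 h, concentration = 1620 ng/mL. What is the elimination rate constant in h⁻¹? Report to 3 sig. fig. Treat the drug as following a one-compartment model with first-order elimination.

0.0272 h⁻¹

k = ln(C₁/C₂) / (t₂ − t₁) = ln(2850/1620) / (32.3 − 11.5)
  = 0.5649 / 20.80 = 0.02716 h⁻¹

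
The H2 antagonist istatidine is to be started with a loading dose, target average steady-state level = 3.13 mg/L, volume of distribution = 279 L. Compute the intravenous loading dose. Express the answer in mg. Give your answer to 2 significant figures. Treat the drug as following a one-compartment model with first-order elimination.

870 mg

LD = Css × Vd = 3.13 × 279 = 873.3 mg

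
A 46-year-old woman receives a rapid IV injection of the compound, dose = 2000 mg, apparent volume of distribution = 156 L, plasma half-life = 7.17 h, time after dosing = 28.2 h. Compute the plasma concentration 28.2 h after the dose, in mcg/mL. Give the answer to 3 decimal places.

C₀ = Dose / Vd = 2000 / 156 = 12.82 mg/L
k = ln2 / t½ = 0.693147 / 7.17 = 0.09667 h⁻¹
C = C₀ · e^(−k·t) = 12.82 × e^(−0.09667 × 28.2)
  = 12.82 × 0.06547 = 0.8393 mg/L
(0.8393 mg/L = 0.8393 mcg/mL)

0.839 mcg/mL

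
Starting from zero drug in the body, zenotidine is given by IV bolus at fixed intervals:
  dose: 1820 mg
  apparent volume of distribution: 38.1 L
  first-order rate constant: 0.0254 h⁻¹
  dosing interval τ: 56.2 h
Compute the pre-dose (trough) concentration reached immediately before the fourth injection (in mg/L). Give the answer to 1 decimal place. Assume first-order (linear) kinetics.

C₀ per dose = Dose / Vd = 1820 / 38.1 = 47.77 mg/L
Fraction remaining after one interval: r = e^(−kτ) = e^(−0.02540 × 56.2) = 0.2399
Before dose 4, 3 doses have been given (aged 1τ, 2τ, 3τ).
C_trough = C₀ × (r + r² + … + r^3) = C₀ × r(1−r^3)/(1−r)
        = 47.77 × 0.2399 × (1 − 0.01381) / (1 − 0.2399) = 14.87 mg/L

14.9 mg/L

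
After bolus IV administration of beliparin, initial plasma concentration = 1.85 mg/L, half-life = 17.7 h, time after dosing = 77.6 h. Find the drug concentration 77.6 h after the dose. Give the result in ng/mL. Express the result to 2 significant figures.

k = ln2 / t½ = 0.693147 / 17.7 = 0.03916 h⁻¹
C = C₀ · e^(−k·t) = 1.850 × e^(−0.03916 × 77.6)
  = 1.850 × 0.04789 = 0.08860 mg/L
Convert: 0.08860 mg/L × 1000 = 88.60 ng/mL

89 ng/mL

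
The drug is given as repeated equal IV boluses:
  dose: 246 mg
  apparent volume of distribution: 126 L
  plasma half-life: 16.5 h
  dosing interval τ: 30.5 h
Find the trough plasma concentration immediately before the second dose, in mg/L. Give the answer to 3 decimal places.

0.542 mg/L

C₀ per dose = Dose / Vd = 246 / 126 = 1.952 mg/L
k = ln2 / t½ = 0.693147 / 16.5 = 0.04201 h⁻¹
Fraction remaining after one interval: r = e^(−kτ) = e^(−0.04201 × 30.5) = 0.2777
Before dose 2, 1 dose has been given (aged 1τ).
C_trough = C₀ × r = 1.952 × 0.2777 = 0.5421 mg/L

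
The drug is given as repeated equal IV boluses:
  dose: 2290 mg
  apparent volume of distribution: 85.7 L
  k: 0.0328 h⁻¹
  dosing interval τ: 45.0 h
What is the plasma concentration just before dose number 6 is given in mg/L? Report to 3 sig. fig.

7.91 mg/L

C₀ per dose = Dose / Vd = 2290 / 85.7 = 26.72 mg/L
Fraction remaining after one interval: r = e^(−kτ) = e^(−0.03280 × 45.0) = 0.2286
Before dose 6, 5 doses have been given (aged 1τ, 2τ, 3τ, 4τ, 5τ).
C_trough = C₀ × (r + r² + … + r^5) = C₀ × r(1−r^5)/(1−r)
        = 26.72 × 0.2286 × (1 − 0.0006243) / (1 − 0.2286) = 7.913 mg/L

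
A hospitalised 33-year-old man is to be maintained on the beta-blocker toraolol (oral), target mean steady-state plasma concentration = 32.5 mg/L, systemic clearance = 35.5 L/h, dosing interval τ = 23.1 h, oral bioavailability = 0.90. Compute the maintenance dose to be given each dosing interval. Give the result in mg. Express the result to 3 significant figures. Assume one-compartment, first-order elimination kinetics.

At steady state, F × (Dose/τ) = Css × CL.
Dose = Css × CL × τ / F = 32.5 × 35.50 × 23.1 / 0.90 = 29610 mg

29600 mg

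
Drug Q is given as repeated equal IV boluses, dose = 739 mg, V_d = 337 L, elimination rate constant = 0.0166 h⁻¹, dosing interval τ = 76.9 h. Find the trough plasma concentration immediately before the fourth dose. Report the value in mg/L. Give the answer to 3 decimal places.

C₀ per dose = Dose / Vd = 739 / 337 = 2.193 mg/L
Fraction remaining after one interval: r = e^(−kτ) = e^(−0.01660 × 76.9) = 0.2790
Before dose 4, 3 doses have been given (aged 1τ, 2τ, 3τ).
C_trough = C₀ × (r + r² + … + r^3) = C₀ × r(1−r^3)/(1−r)
        = 2.193 × 0.2790 × (1 − 0.02172) / (1 − 0.2790) = 0.8302 mg/L

0.830 mg/L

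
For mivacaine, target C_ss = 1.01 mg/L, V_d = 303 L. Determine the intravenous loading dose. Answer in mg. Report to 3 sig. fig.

306 mg

LD = Css × Vd = 1.01 × 303 = 306.0 mg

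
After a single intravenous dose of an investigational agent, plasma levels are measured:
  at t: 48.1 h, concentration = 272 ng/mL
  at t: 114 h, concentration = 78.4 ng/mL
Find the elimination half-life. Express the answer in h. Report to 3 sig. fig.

36.7 h

k = ln(C₁/C₂) / (t₂ − t₁) = ln(272/78.4) / (114 − 48.1)
  = 1.244 / 65.90 = 0.01888 h⁻¹
t½ = ln2 / k = 0.693147 / 0.01888 = 36.71 h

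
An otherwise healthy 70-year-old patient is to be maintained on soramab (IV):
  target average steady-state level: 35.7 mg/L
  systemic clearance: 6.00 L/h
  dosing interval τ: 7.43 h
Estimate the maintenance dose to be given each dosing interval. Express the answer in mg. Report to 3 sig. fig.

1590 mg

At steady state, Dose/τ = Css × CL.
Dose = Css × CL × τ = 35.7 × 6.000 × 7.43 = 1592 mg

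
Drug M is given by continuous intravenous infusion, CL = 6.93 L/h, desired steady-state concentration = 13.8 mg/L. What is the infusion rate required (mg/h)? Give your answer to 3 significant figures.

At steady state, infusion rate R₀ = Css × CL = 13.8 × 6.930 = 95.63 mg/h

95.6 mg/h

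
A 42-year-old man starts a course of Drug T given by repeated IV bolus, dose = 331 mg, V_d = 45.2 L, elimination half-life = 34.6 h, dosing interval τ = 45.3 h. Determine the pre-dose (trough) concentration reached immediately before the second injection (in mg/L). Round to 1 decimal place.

C₀ per dose = Dose / Vd = 331 / 45.2 = 7.323 mg/L
k = ln2 / t½ = 0.693147 / 34.6 = 0.02003 h⁻¹
Fraction remaining after one interval: r = e^(−kτ) = e^(−0.02003 × 45.3) = 0.4036
Before dose 2, 1 dose has been given (aged 1τ).
C_trough = C₀ × r = 7.323 × 0.4036 = 2.956 mg/L

3.0 mg/L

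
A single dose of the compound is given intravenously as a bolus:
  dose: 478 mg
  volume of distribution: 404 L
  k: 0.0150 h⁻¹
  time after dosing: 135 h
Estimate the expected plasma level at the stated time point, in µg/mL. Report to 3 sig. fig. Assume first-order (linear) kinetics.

C₀ = Dose / Vd = 478.0 / 404 = 1.183 mg/L
C = C₀ · e^(−k·t) = 1.183 × e^(−0.01500 × 135)
  = 1.183 × 0.1320 = 0.1562 mg/L
(0.1562 mg/L = 0.1562 µg/mL)

0.156 µg/mL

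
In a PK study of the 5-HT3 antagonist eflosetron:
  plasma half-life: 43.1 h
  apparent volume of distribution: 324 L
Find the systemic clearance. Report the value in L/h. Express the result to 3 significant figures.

k = ln2 / t½ = 0.693147 / 43.1 = 0.01608 h⁻¹
CL = k × Vd = 0.01608 × 324 = 5.210 L/h

5.21 L/h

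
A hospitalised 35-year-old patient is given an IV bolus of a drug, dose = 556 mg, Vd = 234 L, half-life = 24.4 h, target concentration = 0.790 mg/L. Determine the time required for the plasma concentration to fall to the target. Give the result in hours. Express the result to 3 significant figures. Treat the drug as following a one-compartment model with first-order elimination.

38.8 h

C₀ = Dose / Vd = 556.0 / 234 = 2.376 mg/L
k = ln2 / t½ = 0.693147 / 24.4 = 0.02841 h⁻¹
t = ln(C₀ / C) / k = ln(2.376 / 0.790) / 0.02841
  = ln(3.008) / 0.02841 = 1.101 / 0.02841 = 38.75 h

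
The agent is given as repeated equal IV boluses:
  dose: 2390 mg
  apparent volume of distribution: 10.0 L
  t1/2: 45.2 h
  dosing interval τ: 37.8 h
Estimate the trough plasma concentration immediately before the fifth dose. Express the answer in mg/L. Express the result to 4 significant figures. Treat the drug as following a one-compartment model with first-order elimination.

C₀ per dose = Dose / Vd = 2390 / 10.0 = 239.0 mg/L
k = ln2 / t½ = 0.693147 / 45.2 = 0.01534 h⁻¹
Fraction remaining after one interval: r = e^(−kτ) = e^(−0.01534 × 37.8) = 0.5600
Before dose 5, 4 doses have been given (aged 1τ, 2τ, 3τ, 4τ).
C_trough = C₀ × (r + r² + … + r^4) = C₀ × r(1−r^4)/(1−r)
        = 239.0 × 0.5600 × (1 − 0.09834) / (1 − 0.5600) = 274.3 mg/L

274.3 mg/L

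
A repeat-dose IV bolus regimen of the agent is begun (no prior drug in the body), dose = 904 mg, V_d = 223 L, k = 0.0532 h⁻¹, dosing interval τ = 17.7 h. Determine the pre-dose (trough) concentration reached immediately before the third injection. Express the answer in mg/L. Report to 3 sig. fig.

2.20 mg/L

C₀ per dose = Dose / Vd = 904 / 223 = 4.054 mg/L
Fraction remaining after one interval: r = e^(−kτ) = e^(−0.05320 × 17.7) = 0.3900
Before dose 3, 2 doses have been given (aged 1τ, 2τ).
C_trough = C₀ × (r + r²) = 4.054 × (0.3900 + 0.1521) = 2.198 mg/L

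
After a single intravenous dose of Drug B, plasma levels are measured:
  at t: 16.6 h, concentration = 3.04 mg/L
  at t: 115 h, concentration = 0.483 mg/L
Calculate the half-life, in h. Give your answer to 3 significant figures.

k = ln(C₁/C₂) / (t₂ − t₁) = ln(3.04/0.483) / (115 − 16.6)
  = 1.840 / 98.40 = 0.01870 h⁻¹
t½ = ln2 / k = 0.693147 / 0.01870 = 37.07 h

37.1 h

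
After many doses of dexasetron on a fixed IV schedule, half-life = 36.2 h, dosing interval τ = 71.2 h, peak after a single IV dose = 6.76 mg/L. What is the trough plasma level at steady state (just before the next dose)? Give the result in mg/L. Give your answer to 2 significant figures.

k = ln2 / t½ = 0.693147 / 36.2 = 0.01915 h⁻¹
e^(−kτ) = e^(−0.01915 × 71.2) = 0.2558
Accumulation ratio R = 1 / (1 − e^(−kτ)) = 1 / (1 − 0.2558) = 1.344
Steady-state trough = C₀ × R × e^(−kτ) = 6.76 × 1.344 × 0.2558 = 2.324 mg/L

2.3 mg/L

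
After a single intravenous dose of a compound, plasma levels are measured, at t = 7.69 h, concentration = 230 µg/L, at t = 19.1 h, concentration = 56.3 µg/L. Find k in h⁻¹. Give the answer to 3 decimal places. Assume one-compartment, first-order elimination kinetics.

k = ln(C₁/C₂) / (t₂ − t₁) = ln(230/56.3) / (19.1 − 7.69)
  = 1.407 / 11.41 = 0.1233 h⁻¹

0.123 h⁻¹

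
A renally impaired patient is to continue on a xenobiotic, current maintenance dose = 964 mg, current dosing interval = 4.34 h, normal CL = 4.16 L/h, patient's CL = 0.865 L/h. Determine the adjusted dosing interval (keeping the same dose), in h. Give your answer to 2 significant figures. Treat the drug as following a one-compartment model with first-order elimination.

To keep the same average steady-state level, dosing rate must scale with clearance.
CL ratio = 0.865 / 4.16 = 0.2079
New interval (same dose) = 4.34 / 0.2079 = 20.88 h

21 h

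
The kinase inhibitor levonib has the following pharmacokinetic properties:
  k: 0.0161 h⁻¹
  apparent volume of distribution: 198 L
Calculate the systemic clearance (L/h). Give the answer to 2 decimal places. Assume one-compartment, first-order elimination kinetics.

CL = k × Vd = 0.0161 × 198 = 3.188 L/h

3.19 L/h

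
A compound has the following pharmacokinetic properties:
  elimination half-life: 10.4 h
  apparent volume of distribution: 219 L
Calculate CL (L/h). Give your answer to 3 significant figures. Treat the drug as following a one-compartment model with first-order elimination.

14.6 L/h

k = ln2 / t½ = 0.693147 / 10.4 = 0.06665 h⁻¹
CL = k × Vd = 0.06665 × 219 = 14.60 L/h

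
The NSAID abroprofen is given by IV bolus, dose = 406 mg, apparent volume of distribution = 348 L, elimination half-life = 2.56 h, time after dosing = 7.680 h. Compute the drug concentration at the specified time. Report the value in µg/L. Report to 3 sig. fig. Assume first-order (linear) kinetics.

C₀ = Dose / Vd = 406.0 / 348 = 1.167 mg/L
k = ln2 / t½ = 0.693147 / 2.56 = 0.2708 h⁻¹
t / t½ = 7.680 / 2.56 = 3 half-lives
C = C₀ × (1/2)^3 = 1.167 × 0.1250 = 0.1459 mg/L
Convert: 0.1459 mg/L × 1000 = 145.9 µg/L

146 µg/L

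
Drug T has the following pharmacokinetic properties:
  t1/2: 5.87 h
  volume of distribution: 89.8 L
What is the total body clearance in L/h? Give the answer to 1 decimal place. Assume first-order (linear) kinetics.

k = ln2 / t½ = 0.693147 / 5.87 = 0.1181 h⁻¹
CL = k × Vd = 0.1181 × 89.8 = 10.61 L/h

10.6 L/h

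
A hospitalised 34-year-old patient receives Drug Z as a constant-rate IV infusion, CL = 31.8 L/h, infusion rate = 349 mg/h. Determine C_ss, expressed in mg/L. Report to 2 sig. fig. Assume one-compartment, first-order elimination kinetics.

At steady state Css = R₀ / CL = 349 / 31.80 = 10.97 mg/L

11 mg/L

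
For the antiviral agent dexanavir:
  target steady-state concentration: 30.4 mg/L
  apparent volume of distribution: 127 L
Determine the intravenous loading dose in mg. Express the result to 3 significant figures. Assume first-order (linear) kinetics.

LD = Css × Vd = 30.4 × 127 = 3861 mg

3860 mg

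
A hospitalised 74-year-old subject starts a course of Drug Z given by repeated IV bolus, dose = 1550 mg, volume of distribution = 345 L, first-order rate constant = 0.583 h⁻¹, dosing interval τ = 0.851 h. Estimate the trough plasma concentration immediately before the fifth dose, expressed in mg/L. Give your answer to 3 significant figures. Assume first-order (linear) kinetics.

C₀ per dose = Dose / Vd = 1550 / 345 = 4.493 mg/L
Fraction remaining after one interval: r = e^(−kτ) = e^(−0.5830 × 0.851) = 0.6089
Before dose 5, 4 doses have been given (aged 1τ, 2τ, 3τ, 4τ).
C_trough = C₀ × (r + r² + … + r^4) = C₀ × r(1−r^4)/(1−r)
        = 4.493 × 0.6089 × (1 − 0.1375) / (1 − 0.6089) = 6.033 mg/L

6.03 mg/L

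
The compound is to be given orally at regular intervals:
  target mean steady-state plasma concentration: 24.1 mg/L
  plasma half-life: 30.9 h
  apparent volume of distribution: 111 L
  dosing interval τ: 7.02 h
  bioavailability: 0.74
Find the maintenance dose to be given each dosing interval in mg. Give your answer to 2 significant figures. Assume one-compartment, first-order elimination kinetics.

k = ln2 / t½ = 0.693147 / 30.9 = 0.02243 h⁻¹
CL = k × Vd = 0.02243 × 111 = 2.490 L/h
At steady state, F × (Dose/τ) = Css × CL.
Dose = Css × CL × τ / F = 24.1 × 2.490 × 7.02 / 0.74 = 569.3 mg

570 mg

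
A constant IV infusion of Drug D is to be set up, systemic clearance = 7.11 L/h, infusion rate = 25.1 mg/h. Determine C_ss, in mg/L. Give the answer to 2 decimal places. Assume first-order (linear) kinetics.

At steady state Css = R₀ / CL = 25.1 / 7.110 = 3.530 mg/L

3.53 mg/L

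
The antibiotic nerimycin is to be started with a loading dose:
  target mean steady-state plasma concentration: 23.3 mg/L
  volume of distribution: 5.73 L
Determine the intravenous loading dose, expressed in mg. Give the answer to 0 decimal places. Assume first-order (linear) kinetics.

LD = Css × Vd = 23.3 × 5.73 = 133.5 mg

134 mg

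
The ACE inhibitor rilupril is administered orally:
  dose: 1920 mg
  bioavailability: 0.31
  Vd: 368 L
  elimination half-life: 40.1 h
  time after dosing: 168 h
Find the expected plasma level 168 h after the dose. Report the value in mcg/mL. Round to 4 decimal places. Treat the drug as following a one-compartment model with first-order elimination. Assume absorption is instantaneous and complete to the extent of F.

0.0886 mcg/mL

Amount reaching circulation = F × Dose = 0.31 × 1920 = 595.2 mg
C₀ = F·Dose / Vd = 595.2 / 368 = 1.617 mg/L
k = ln2 / t½ = 0.693147 / 40.1 = 0.01729 h⁻¹
C = C₀ · e^(−k·t) = 1.617 × e^(−0.01729 × 168)
  = 1.617 × 0.05476 = 0.08855 mg/L
(0.08855 mg/L = 0.08855 mcg/mL)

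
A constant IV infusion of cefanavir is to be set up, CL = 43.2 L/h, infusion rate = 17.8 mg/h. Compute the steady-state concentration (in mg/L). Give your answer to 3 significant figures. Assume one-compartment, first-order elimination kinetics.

At steady state Css = R₀ / CL = 17.8 / 43.20 = 0.4120 mg/L

0.412 mg/L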